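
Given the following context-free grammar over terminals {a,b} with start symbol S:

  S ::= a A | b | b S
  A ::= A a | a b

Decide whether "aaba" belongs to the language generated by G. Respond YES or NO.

CNF form of G:
  S -> T0 A | T1 S | b
  A -> A T0 | T0 T1
  T0 -> a
  T1 -> b

CYK fill:
  cell(0,0) a: {T0}  orig:{}
  cell(1,1) a: {T0}  orig:{}
  cell(2,2) b: {S,T1}  orig:{S}
  cell(3,3) a: {T0}  orig:{}
  cell(0,1) aa: ∅
  cell(1,2) ab: {A}
  cell(2,3) ba: ∅
  cell(0,2) aab: {S}
  cell(1,3) aba: {A}
  cell(0,3) aaba: {S}

S ∈ T[0,3] ⇒ YES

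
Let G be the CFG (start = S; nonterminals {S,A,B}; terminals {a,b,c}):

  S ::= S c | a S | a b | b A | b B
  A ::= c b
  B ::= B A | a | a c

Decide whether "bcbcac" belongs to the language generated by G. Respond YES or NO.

CNF form of G:
  S -> S T0 | T1 A | T1 B | T2 S | T2 T1
  A -> T0 T1
  B -> B A | T2 T0 | a
  T0 -> c
  T1 -> b
  T2 -> a

Fill CYK table bottom-up:
  cell(0,0) b: {T1}  orig:{}
  cell(1,1) c: {T0}  orig:{}
  cell(2,2) b: {T1}  orig:{}
  cell(3,3) c: {T0}  orig:{}
  cell(4,4) a: {B,T2}  orig:{B}
  cell(5,5) c: {T0}  orig:{}
  cell(0,1) bc: ∅
  cell(1,2) cb: {A}
  cell(2,3) bc: ∅
  cell(3,4) ca: ∅
  cell(4,5) ac: {B}
  cell(0,2) bcb: {S}
  cell(1,3) cbc: ∅
  cell(2,4) bca: ∅
  cell(3,5) cac: ∅
  cell(0,3) bcbc: {S}
  cell(1,4) cbca: ∅
  cell(2,5) bcac: ∅
  cell(0,4) bcbca: ∅
  cell(1,5) cbcac: ∅
  cell(0,5) bcbcac: ∅

S ∉ T[0,5] ⇒ NO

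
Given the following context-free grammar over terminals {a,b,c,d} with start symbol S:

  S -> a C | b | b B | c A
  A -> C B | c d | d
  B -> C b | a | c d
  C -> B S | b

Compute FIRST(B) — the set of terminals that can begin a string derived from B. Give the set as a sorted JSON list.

Compute FIRST by fixpoint:
round 1:
  A via A→c d: +{c}
  A via A→d: +{d}
  B via B→a: +{a}
  B via B→c d: +{c}
  C via C→B S: +{a,c}
  C via C→b: +{b}
  S via S→a C: +{a}
  S via S→b: +{b}
  S via S→c A: +{c}
  FIRST(S)={a,b,c}  FIRST(A)={c,d}  FIRST(B)={a,c}  FIRST(C)={a,b,c}
round 2:
  A via A→C B: +{a,b}
  B via B→C b: +{b}
  FIRST(S)={a,b,c}  FIRST(A)={a,b,c,d}  FIRST(B)={a,b,c}  FIRST(C)={a,b,c}
round 3: (no change)
  FIRST(S)={a,b,c}  FIRST(A)={a,b,c,d}  FIRST(B)={a,b,c}  FIRST(C)={a,b,c}

FIRST(B) = ["a", "b", "c"]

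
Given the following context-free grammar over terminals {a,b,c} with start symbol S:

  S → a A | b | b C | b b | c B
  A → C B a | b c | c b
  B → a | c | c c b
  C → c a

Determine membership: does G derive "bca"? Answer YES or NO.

Convert to CNF:
  S -> T0 A | T1 C | T1 T1 | T2 B | b
  A -> C X3 | T1 T2 | T2 T1
  B -> T2 X4 | a | c
  C -> T2 T0
  T0 -> a
  T1 -> b
  T2 -> c
  X3 -> B T0
  X4 -> T2 T1

CYK fill:
  cell(0,0) b: {S,T1}  orig:{S}
  cell(1,1) c: {B,T2}  orig:{B}
  cell(2,2) a: {B,T0}  orig:{B}
  cell(0,1) bc: {A}
  cell(1,2) ca: {C,S,X3}  orig:{C,S}
  cell(0,2) bca: {S}

S ∈ T[0,2] ⇒ YES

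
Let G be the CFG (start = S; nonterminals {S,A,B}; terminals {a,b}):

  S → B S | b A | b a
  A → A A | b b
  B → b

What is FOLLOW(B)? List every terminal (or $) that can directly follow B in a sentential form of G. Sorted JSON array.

Compute FIRST by fixpoint:
[1]
  A via A→b b: +{b}
  B via B→b: +{b}
  S via S→B S: +{b}
  S: {b}  A: {b}  B: {b}
[2] (no change)
  S: {b}  A: {b}  B: {b}

Compute FOLLOW by fixpoint:
initialize: $ ∈ FOLLOW(S)
[1]
  A→A A: FOLLOW(A) ⊇ FIRST(A) = {b}; new: +{b}
  S→B S: FOLLOW(B) ⊇ FIRST(S) = {b}; new: +{b}
  S→b A: FOLLOW(A) ⊇ FOLLOW(S) ⊇ {$}; new: +{$}
  S: {$}  A: {$,b}  B: {b}
[2] (no change)
  S: {$}  A: {$,b}  B: {b}

FOLLOW(B) = ["b"]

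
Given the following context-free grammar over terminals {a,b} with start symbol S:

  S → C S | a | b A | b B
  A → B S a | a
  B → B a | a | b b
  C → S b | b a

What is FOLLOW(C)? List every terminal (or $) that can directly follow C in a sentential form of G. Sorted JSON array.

FIRST iteration:
round 1:
  A via A→a: +{a}
  B via B→a: +{a}
  B via B→b b: +{b}
  C via C→b a: +{b}
  S via S→C S: +{b}
  S via S→a: +{a}
  FIRST(S)={a,b}  FIRST(A)={a}  FIRST(B)={a,b}  FIRST(C)={b}
round 2:
  A via A→B S a: +{b}
  C via C→S b: +{a}
  FIRST(S)={a,b}  FIRST(A)={a,b}  FIRST(B)={a,b}  FIRST(C)={a,b}
round 3: done
  FIRST(S)={a,b}  FIRST(A)={a,b}  FIRST(B)={a,b}  FIRST(C)={a,b}

FOLLOW sets:
seed FOLLOW(S) with $
pass 1:
  A→B S a: FOLLOW(B) ⊇ FIRST(S) = {a,b}; new: +{a,b}
  A→B S a: FOLLOW(S) ⊇ FIRST(a) = {a}; new: +{a}
  C→S b: FOLLOW(S) ⊇ FIRST(b) = {b}; new: +{b}
  S→C S: FOLLOW(C) ⊇ FIRST(S) = {a,b}; new: +{a,b}
  S→b A: FOLLOW(A) ⊇ FOLLOW(S) ⊇ {$,a,b}; new: +{$,a,b}
  S→b B: FOLLOW(B) ⊇ FOLLOW(S) ⊇ {$,a,b}; new: +{$}
  FOLLOW(S)={$,a,b}  FOLLOW(A)={$,a,b}  FOLLOW(B)={$,a,b}  FOLLOW(C)={a,b}
pass 2: (stable)
  FOLLOW(S)={$,a,b}  FOLLOW(A)={$,a,b}  FOLLOW(B)={$,a,b}  FOLLOW(C)={a,b}

FOLLOW(C) = ["a", "b"]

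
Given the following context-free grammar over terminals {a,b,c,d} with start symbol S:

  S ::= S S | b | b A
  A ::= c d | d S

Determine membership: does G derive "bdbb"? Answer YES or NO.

CNF form of G:
  S -> S S | T2 A | b
  A -> T0 T1 | T1 S
  T0 -> c
  T1 -> d
  T2 -> b

Fill CYK table bottom-up:
  T[0,0] 'b' = {S,T2}  orig:{S}
  T[1,1] 'd' = {T1}  orig:{}
  T[2,2] 'b' = {S,T2}  orig:{S}
  T[3,3] 'b' = {S,T2}  orig:{S}
  T[0,1] 'bd' = ∅
  T[1,2] 'db' = {A}
  T[2,3] 'bb' = {S}
  T[0,2] 'bdb' = {S}
  T[1,3] 'dbb' = {A}
  T[0,3] 'bdbb' = {S}

S ∈ T[0,3] ⇒ YES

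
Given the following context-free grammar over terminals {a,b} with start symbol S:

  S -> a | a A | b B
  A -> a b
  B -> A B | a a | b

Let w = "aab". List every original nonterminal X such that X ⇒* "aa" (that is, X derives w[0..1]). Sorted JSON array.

Convert to CNF:
  S -> T0 A | T1 B | a
  A -> T0 T1
  B -> A B | T0 T0 | b
  T0 -> a
  T1 -> b

Fill CYK table bottom-up, restricted to cells inside w[0..1]:
  cell(0,0) a: {S,T0}  orig:{S}
  cell(1,1) a: {S,T0}  orig:{S}
  cell(0,1) aa: {B}

Original NTs in T[0,1] deriving "aa": ["B"]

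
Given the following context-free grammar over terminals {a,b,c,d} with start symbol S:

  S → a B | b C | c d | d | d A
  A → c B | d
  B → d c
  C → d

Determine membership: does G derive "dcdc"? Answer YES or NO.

Convert to CNF:
  S -> T0 T1 | T1 A | T2 B | T3 C | d
  A -> T0 B | d
  B -> T1 T0
  C -> d
  T0 -> c
  T1 -> d
  T2 -> a
  T3 -> b

Fill CYK table bottom-up:
  [0..0]={A,C,S,T1}  "d"  orig:{A,C,S}
  [1..1]={T0}  "c"  orig:{}
  [2..2]={A,C,S,T1}  "d"  orig:{A,C,S}
  [3..3]={T0}  "c"  orig:{}
  [0..1]={B}  "dc"
  [1..2]={S}  "cd"
  [2..3]={B}  "dc"
  [0..2]=∅  "dcd"
  [1..3]={A}  "cdc"
  [0..3]={S}  "dcdc"

S ∈ T[0,3] ⇒ YES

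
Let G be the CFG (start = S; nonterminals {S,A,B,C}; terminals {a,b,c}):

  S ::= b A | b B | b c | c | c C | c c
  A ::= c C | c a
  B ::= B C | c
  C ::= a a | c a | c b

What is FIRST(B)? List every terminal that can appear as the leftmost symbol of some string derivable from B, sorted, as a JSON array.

Compute FIRST by fixpoint:
pass 1:
  A via A→c C: +{c}
  B via B→c: +{c}
  C via C→a a: +{a}
  C via C→c a: +{c}
  S via S→b A: +{b}
  S via S→c: +{c}
  S: {b,c}  A: {c}  B: {c}  C: {a,c}
pass 2: (stable)
  S: {b,c}  A: {c}  B: {c}  C: {a,c}

FIRST(B) = ["c"]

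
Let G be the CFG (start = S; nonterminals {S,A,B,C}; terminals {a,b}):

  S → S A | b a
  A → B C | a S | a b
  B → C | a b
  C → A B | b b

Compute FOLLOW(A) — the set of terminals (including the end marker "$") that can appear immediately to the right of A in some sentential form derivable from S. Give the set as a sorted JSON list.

FIRST iteration:
round 1:
  A via A→a S: +{a}
  B via B→a b: +{a}
  C via C→A B: +{a}
  C via C→b b: +{b}
  S via S→b a: +{b}
  FIRST[S]={b}  FIRST[A]={a}  FIRST[B]={a}  FIRST[C]={a,b}
round 2:
  B via B→C: +{b}
  FIRST[S]={b}  FIRST[A]={a}  FIRST[B]={a,b}  FIRST[C]={a,b}
round 3:
  A via A→B C: +{b}
  FIRST[S]={b}  FIRST[A]={a,b}  FIRST[B]={a,b}  FIRST[C]={a,b}
round 4: done
  FIRST[S]={b}  FIRST[A]={a,b}  FIRST[B]={a,b}  FIRST[C]={a,b}

Compute FOLLOW by fixpoint:
initialize: $ ∈ FOLLOW(S)
[1]
  A→B C: FOLLOW(B) ⊇ FIRST(C) = {a,b}; new: +{a,b}
  B→C: FOLLOW(C) ⊇ FOLLOW(B) ⊇ {a,b}; new: +{a,b}
  C→A B: FOLLOW(A) ⊇ FIRST(B) = {a,b}; new: +{a,b}
  S→S A: FOLLOW(S) ⊇ FIRST(A) = {a,b}; new: +{a,b}
  S→S A: FOLLOW(A) ⊇ FOLLOW(S) ⊇ {$,a,b}; new: +{$}
  FOLLOW[S]={$,a,b}  FOLLOW[A]={$,a,b}  FOLLOW[B]={a,b}  FOLLOW[C]={a,b}
[2]
  A→B C: FOLLOW(C) ⊇ FOLLOW(A) ⊇ {$,a,b}; new: +{$}
  C→A B: FOLLOW(B) ⊇ FOLLOW(C) ⊇ {$,a,b}; new: +{$}
  FOLLOW[S]={$,a,b}  FOLLOW[A]={$,a,b}  FOLLOW[B]={$,a,b}  FOLLOW[C]={$,a,b}
[3] — fixpoint
  FOLLOW[S]={$,a,b}  FOLLOW[A]={$,a,b}  FOLLOW[B]={$,a,b}  FOLLOW[C]={$,a,b}

FOLLOW(A) = ["$", "a", "b"]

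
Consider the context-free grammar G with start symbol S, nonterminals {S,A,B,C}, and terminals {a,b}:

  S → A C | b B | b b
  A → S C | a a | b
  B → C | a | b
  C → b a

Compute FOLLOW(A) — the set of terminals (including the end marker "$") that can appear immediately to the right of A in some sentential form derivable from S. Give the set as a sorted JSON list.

FIRST iteration:
round 1:
  A via A→a a: +{a}
  A via A→b: +{b}
  B via B→a: +{a}
  B via B→b: +{b}
  C via C→b a: +{b}
  S via S→A C: +{a,b}
  S: {a,b}  A: {a,b}  B: {a,b}  C: {b}
round 2: — fixpoint
  S: {a,b}  A: {a,b}  B: {a,b}  C: {b}

Compute FOLLOW by fixpoint:
initialize: $ ∈ FOLLOW(S)
[1]
  A→S C: FOLLOW(S) ⊇ FIRST(C) = {b}; new: +{b}
  S→A C: FOLLOW(A) ⊇ FIRST(C) = {b}; new: +{b}
  S→A C: FOLLOW(C) ⊇ FOLLOW(S) ⊇ {$,b}; new: +{$,b}
  S→b B: FOLLOW(B) ⊇ FOLLOW(S) ⊇ {$,b}; new: +{$,b}
  FOLLOW(S)={$,b}  FOLLOW(A)={b}  FOLLOW(B)={$,b}  FOLLOW(C)={$,b}
[2] (stable)
  FOLLOW(S)={$,b}  FOLLOW(A)={b}  FOLLOW(B)={$,b}  FOLLOW(C)={$,b}

FOLLOW(A) = ["b"]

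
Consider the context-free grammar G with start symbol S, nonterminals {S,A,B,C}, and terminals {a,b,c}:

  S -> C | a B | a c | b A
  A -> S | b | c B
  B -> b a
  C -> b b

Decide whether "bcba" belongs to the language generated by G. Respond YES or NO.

CNF form of G:
  S -> T0 B | T0 T1 | T2 A | T2 T2
  A -> T0 B | T0 T1 | T1 B | T2 A | T2 T2 | b
  B -> T2 T0
  C -> T2 T2
  T0 -> a
  T1 -> c
  T2 -> b

Fill CYK table bottom-up:
  cell(0,0) b: {A,T2}  orig:{A}
  cell(1,1) c: {T1}  orig:{}
  cell(2,2) b: {A,T2}  orig:{A}
  cell(3,3) a: {T0}  orig:{}
  cell(0,1) bc: ∅
  cell(1,2) cb: ∅
  cell(2,3) ba: {B}
  cell(0,2) bcb: ∅
  cell(1,3) cba: {A}
  cell(0,3) bcba: {A,S}

S ∈ T[0,3] ⇒ YES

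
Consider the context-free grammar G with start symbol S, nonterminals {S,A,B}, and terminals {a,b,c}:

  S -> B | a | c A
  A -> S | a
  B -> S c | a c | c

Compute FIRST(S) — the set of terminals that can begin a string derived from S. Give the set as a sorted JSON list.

FIRST sets, iterate to fixpoint:
round 1:
  A via A→a: +{a}
  B via B→a c: +{a}
  B via B→c: +{c}
  S via S→B: +{a,c}
  FIRST(S)={a,c}  FIRST(A)={a}  FIRST(B)={a,c}
round 2:
  A via A→S: +{c}
  FIRST(S)={a,c}  FIRST(A)={a,c}  FIRST(B)={a,c}
round 3: done
  FIRST(S)={a,c}  FIRST(A)={a,c}  FIRST(B)={a,c}

FIRST(S) = ["a", "c"]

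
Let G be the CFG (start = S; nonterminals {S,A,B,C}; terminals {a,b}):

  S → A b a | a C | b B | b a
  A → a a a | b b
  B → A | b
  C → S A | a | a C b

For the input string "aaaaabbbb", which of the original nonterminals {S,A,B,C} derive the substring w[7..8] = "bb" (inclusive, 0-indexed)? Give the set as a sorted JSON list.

Convert to CNF:
  S -> A X5 | T0 C | T1 B | T1 T0
  A -> T0 X2 | T1 T1
  B -> T0 X3 | T1 T1 | b
  C -> S A | T0 X4 | a
  T0 -> a
  T1 -> b
  X2 -> T0 T0
  X3 -> T0 T0
  X4 -> C T1
  X5 -> T1 T0

CYK table (by increasing span) (cells [i..j] with 7 ≤ i ≤ j ≤ 8 only):
  [7..7]={B,T1}  "b"  orig:{B}
  [8..8]={B,T1}  "b"  orig:{B}
  [7..8]={A,B,S}  "bb"

Original NTs in T[7,8] deriving "bb": ["A", "B", "S"]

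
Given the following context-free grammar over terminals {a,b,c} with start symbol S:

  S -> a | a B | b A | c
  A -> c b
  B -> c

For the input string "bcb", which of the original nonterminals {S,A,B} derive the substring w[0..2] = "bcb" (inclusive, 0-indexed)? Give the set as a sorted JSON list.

CNF form of G:
  S -> T1 A | T2 B | a | c
  A -> T0 T1
  B -> c
  T0 -> c
  T1 -> b
  T2 -> a

CYK fill (cells [i..j] with 0 ≤ i ≤ j ≤ 2 only):
  [0..0]={T1}  "b"  orig:{}
  [1..1]={B,S,T0}  "c"  orig:{B,S}
  [2..2]={T1}  "b"  orig:{}
  [0..1]=∅  "bc"
  [1..2]={A}  "cb"
  [0..2]={S}  "bcb"

Original NTs in T[0,2] deriving "bcb": ["S"]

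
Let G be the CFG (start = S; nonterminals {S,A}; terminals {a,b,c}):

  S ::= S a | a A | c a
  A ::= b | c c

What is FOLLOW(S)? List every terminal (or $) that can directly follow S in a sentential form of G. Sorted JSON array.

FIRST iteration:
round 1:
  A via A→b: +{b}
  A via A→c c: +{c}
  S via S→a A: +{a}
  S via S→c a: +{c}
  FIRST(S)={a,c}  FIRST(A)={b,c}
round 2: (stable)
  FIRST(S)={a,c}  FIRST(A)={b,c}

FOLLOW sets:
initialize: $ ∈ FOLLOW(S)
pass 1:
  S→S a: FOLLOW(S) ⊇ FIRST(a) = {a}; new: +{a}
  S→a A: FOLLOW(A) ⊇ FOLLOW(S) ⊇ {$,a}; new: +{$,a}
  S: {$,a}  A: {$,a}
pass 2: done
  S: {$,a}  A: {$,a}

FOLLOW(S) = ["$", "a"]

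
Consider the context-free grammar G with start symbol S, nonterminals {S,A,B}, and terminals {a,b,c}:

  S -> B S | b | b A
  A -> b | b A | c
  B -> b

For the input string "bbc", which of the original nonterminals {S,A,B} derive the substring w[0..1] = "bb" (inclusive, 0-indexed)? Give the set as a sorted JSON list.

CNF form of G:
  S -> B S | T0 A | b
  A -> T0 A | b | c
  B -> b
  T0 -> b

Fill CYK table bottom-up — only the sub-triangle for w[0..1]:
  [0..0]={A,B,S,T0}  "b"  orig:{A,B,S}
  [1..1]={A,B,S,T0}  "b"  orig:{A,B,S}
  [0..1]={A,S}  "bb"

Original NTs in T[0,1] deriving "bb": ["A", "S"]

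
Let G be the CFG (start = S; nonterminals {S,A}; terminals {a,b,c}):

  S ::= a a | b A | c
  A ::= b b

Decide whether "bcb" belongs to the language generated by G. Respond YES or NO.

CNF form of G:
  S -> T0 A | T1 T1 | c
  A -> T0 T0
  T0 -> b
  T1 -> a

CYK fill:
  T[0,0] 'b' = {T0}  orig:{}
  T[1,1] 'c' = {S}
  T[2,2] 'b' = {T0}  orig:{}
  T[0,1] 'bc' = ∅
  T[1,2] 'cb' = ∅
  T[0,2] 'bcb' = ∅

S ∉ T[0,2] ⇒ NO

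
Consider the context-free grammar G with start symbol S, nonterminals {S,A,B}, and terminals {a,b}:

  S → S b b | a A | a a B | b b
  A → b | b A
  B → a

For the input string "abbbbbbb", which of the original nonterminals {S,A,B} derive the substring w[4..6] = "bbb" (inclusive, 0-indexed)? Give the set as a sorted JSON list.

CNF form of G:
  S -> S X2 | T0 T0 | T1 A | T1 X3
  A -> T0 A | b
  B -> a
  T0 -> b
  T1 -> a
  X2 -> T0 T0
  X3 -> T1 B

Fill CYK table bottom-up — only the sub-triangle for w[4..6]:
  cell(4,4) b: {A,T0}  orig:{A}
  cell(5,5) b: {A,T0}  orig:{A}
  cell(6,6) b: {A,T0}  orig:{A}
  cell(4,5) bb: {A,S,X2}  orig:{A,S}
  cell(5,6) bb: {A,S,X2}  orig:{A,S}
  cell(4,6) bbb: {A}

Original NTs in T[4,6] deriving "bbb": ["A"]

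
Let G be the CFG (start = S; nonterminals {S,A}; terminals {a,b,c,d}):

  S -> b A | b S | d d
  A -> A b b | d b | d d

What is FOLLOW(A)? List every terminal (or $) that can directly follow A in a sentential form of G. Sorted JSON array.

Compute FIRST by fixpoint:
iter 1:
  A via A→d b: +{d}
  S via S→b A: +{b}
  S via S→d d: +{d}
  S: {b,d}  A: {d}
iter 2: (no change)
  S: {b,d}  A: {d}

FOLLOW iteration:
initialize: $ ∈ FOLLOW(S)
[1]
  A→A b b: FOLLOW(A) ⊇ FIRST(b) = {b}; new: +{b}
  S→b A: FOLLOW(A) ⊇ FOLLOW(S) ⊇ {$}; new: +{$}
  FOLLOW[S]={$}  FOLLOW[A]={$,b}
[2] (stable)
  FOLLOW[S]={$}  FOLLOW[A]={$,b}

FOLLOW(A) = ["$", "b"]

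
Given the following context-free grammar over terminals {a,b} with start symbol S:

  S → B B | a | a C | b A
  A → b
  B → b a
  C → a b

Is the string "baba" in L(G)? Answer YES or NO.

Convert to CNF:
  S -> B B | T0 A | T1 C | a
  A -> b
  B -> T0 T1
  C -> T1 T0
  T0 -> b
  T1 -> a

CYK fill:
  cell(0,0) b: {A,T0}  orig:{A}
  cell(1,1) a: {S,T1}  orig:{S}
  cell(2,2) b: {A,T0}  orig:{A}
  cell(3,3) a: {S,T1}  orig:{S}
  cell(0,1) ba: {B}
  cell(1,2) ab: {C}
  cell(2,3) ba: {B}
  cell(0,2) bab: ∅
  cell(1,3) aba: ∅
  cell(0,3) baba: {S}

S ∈ T[0,3] ⇒ YES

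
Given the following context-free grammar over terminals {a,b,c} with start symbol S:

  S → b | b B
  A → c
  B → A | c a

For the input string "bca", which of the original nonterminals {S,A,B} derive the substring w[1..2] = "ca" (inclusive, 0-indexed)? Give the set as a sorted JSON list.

CNF form of G:
  S -> T2 B | b
  A -> c
  B -> T0 T1 | c
  T0 -> c
  T1 -> a
  T2 -> b

CYK fill, restricted to cells inside w[1..2]:
  T[1,1] 'c' = {A,B,T0}  orig:{A,B}
  T[2,2] 'a' = {T1}  orig:{}
  T[1,2] 'ca' = {B}

Original NTs in T[1,2] deriving "ca": ["B"]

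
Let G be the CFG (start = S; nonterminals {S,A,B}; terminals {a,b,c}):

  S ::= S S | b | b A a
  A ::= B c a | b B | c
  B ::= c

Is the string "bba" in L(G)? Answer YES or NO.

CNF form of G:
  S -> S S | T2 X4 | b
  A -> B X3 | T2 B | c
  B -> c
  T0 -> c
  T1 -> a
  T2 -> b
  X3 -> T0 T1
  X4 -> A T1

Fill CYK table bottom-up:
  T[0,0] 'b' = {S,T2}  orig:{S}
  T[1,1] 'b' = {S,T2}  orig:{S}
  T[2,2] 'a' = {T1}  orig:{}
  T[0,1] 'bb' = {S}
  T[1,2] 'ba' = ∅
  T[0,2] 'bba' = ∅

S ∉ T[0,2] ⇒ NO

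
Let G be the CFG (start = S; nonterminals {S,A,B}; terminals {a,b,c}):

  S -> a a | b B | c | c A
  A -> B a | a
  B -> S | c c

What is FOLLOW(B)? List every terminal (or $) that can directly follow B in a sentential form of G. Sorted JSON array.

FIRST sets, iterate to fixpoint:
round 1:
  A via A→a: +{a}
  B via B→c c: +{c}
  S via S→a a: +{a}
  S via S→b B: +{b}
  S via S→c: +{c}
  FIRST[S]={a,b,c}  FIRST[A]={a}  FIRST[B]={c}
round 2:
  A via A→B a: +{c}
  B via B→S: +{a,b}
  FIRST[S]={a,b,c}  FIRST[A]={a,c}  FIRST[B]={a,b,c}
round 3:
  A via A→B a: +{b}
  FIRST[S]={a,b,c}  FIRST[A]={a,b,c}  FIRST[B]={a,b,c}
round 4: (no change)
  FIRST[S]={a,b,c}  FIRST[A]={a,b,c}  FIRST[B]={a,b,c}

Compute FOLLOW by fixpoint:
initialize: $ ∈ FOLLOW(S)
pass 1:
  A→B a: FOLLOW(B) ⊇ FIRST(a) = {a}; new: +{a}
  B→S: FOLLOW(S) ⊇ FOLLOW(B) ⊇ {a}; new: +{a}
  S→b B: FOLLOW(B) ⊇ FOLLOW(S) ⊇ {$,a}; new: +{$}
  S→c A: FOLLOW(A) ⊇ FOLLOW(S) ⊇ {$,a}; new: +{$,a}
  FOLLOW[S]={$,a}  FOLLOW[A]={$,a}  FOLLOW[B]={$,a}
pass 2: done
  FOLLOW[S]={$,a}  FOLLOW[A]={$,a}  FOLLOW[B]={$,a}

FOLLOW(B) = ["$", "a"]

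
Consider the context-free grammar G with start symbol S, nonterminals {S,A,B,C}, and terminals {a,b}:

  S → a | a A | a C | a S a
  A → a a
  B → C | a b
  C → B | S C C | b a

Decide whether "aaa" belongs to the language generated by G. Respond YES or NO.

Convert to CNF:
  S -> T0 A | T0 C | T0 X4 | a
  A -> T0 T0
  B -> S X2 | T0 T1 | T1 T0
  C -> S X3 | T0 T1 | T1 T0
  T0 -> a
  T1 -> b
  X2 -> C C
  X3 -> C C
  X4 -> S T0

Fill CYK table bottom-up:
  cell(0,0) a: {S,T0}  orig:{S}
  cell(1,1) a: {S,T0}  orig:{S}
  cell(2,2) a: {S,T0}  orig:{S}
  cell(0,1) aa: {A,X4}  orig:{A}
  cell(1,2) aa: {A,X4}  orig:{A}
  cell(0,2) aaa: {S}

S ∈ T[0,2] ⇒ YES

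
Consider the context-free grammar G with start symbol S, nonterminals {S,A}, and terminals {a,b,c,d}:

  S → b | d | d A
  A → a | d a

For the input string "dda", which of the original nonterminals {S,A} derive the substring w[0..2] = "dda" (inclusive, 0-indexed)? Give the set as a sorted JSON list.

CNF form of G:
  S -> T0 A | b | d
  A -> T0 T1 | a
  T0 -> d
  T1 -> a

CYK fill (cells [i..j] with 0 ≤ i ≤ j ≤ 2 only):
  cell(0,0) d: {S,T0}  orig:{S}
  cell(1,1) d: {S,T0}  orig:{S}
  cell(2,2) a: {A,T1}  orig:{A}
  cell(0,1) dd: ∅
  cell(1,2) da: {A,S}
  cell(0,2) dda: {S}

Original NTs in T[0,2] deriving "dda": ["S"]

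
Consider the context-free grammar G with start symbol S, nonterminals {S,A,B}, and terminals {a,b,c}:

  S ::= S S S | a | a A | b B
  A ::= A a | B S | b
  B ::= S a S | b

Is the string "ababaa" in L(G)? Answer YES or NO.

CNF form of G:
  S -> S X3 | T0 A | T1 B | a
  A -> A T0 | B S | b
  B -> S X2 | b
  T0 -> a
  T1 -> b
  X2 -> T0 S
  X3 -> S S

Fill CYK table bottom-up:
  cell(0,0) a: {S,T0}  orig:{S}
  cell(1,1) b: {A,B,T1}  orig:{A,B}
  cell(2,2) a: {S,T0}  orig:{S}
  cell(3,3) b: {A,B,T1}  orig:{A,B}
  cell(4,4) a: {S,T0}  orig:{S}
  cell(5,5) a: {S,T0}  orig:{S}
  cell(0,1) ab: {S}
  cell(1,2) ba: {A}
  cell(2,3) ab: {S}
  cell(3,4) ba: {A}
  cell(4,5) aa: {X2,X3}  orig:{}
  cell(0,2) aba: {S,X3}  orig:{S}
  cell(1,3) bab: {A}
  cell(2,4) aba: {S,X3}  orig:{S}
  cell(3,5) baa: {A}
  cell(0,3) abab: {S,X3}  orig:{S}
  cell(1,4) baba: {A}
  cell(2,5) abaa: {B,S,X3}  orig:{B,S}
  cell(0,4) ababa: {S,X3}  orig:{S}
  cell(1,5) babaa: {A,S}
  cell(0,5) ababaa: {B,S,X2,X3}  orig:{B,S}

S ∈ T[0,5] ⇒ YES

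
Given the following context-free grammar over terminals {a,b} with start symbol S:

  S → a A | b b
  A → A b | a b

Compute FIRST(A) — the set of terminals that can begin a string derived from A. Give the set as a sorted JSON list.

FIRST iteration:
pass 1:
  A via A→a b: +{a}
  S via S→a A: +{a}
  S via S→b b: +{b}
  FIRST(S)={a,b}  FIRST(A)={a}
pass 2: (no change)
  FIRST(S)={a,b}  FIRST(A)={a}

FIRST(A) = ["a"]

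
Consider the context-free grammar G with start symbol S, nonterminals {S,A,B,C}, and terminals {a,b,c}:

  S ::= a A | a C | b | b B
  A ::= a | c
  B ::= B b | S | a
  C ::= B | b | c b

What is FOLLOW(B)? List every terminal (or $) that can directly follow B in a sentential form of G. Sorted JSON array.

FIRST sets, iterate to fixpoint:
[1]
  A via A→a: +{a}
  A via A→c: +{c}
  B via B→a: +{a}
  C via C→B: +{a}
  C via C→b: +{b}
  C via C→c b: +{c}
  S via S→a A: +{a}
  S via S→b: +{b}
  FIRST[S]={a,b}  FIRST[A]={a,c}  FIRST[B]={a}  FIRST[C]={a,b,c}
[2]
  B via B→S: +{b}
  FIRST[S]={a,b}  FIRST[A]={a,c}  FIRST[B]={a,b}  FIRST[C]={a,b,c}
[3] — fixpoint
  FIRST[S]={a,b}  FIRST[A]={a,c}  FIRST[B]={a,b}  FIRST[C]={a,b,c}

FOLLOW iteration:
initialize: $ ∈ FOLLOW(S)
[1]
  B→B b: FOLLOW(B) ⊇ FIRST(b) = {b}; new: +{b}
  B→S: FOLLOW(S) ⊇ FOLLOW(B) ⊇ {b}; new: +{b}
  S→a A: FOLLOW(A) ⊇ FOLLOW(S) ⊇ {$,b}; new: +{$,b}
  S→a C: FOLLOW(C) ⊇ FOLLOW(S) ⊇ {$,b}; new: +{$,b}
  S→b B: FOLLOW(B) ⊇ FOLLOW(S) ⊇ {$,b}; new: +{$}
  FOLLOW[S]={$,b}  FOLLOW[A]={$,b}  FOLLOW[B]={$,b}  FOLLOW[C]={$,b}
[2] (stable)
  FOLLOW[S]={$,b}  FOLLOW[A]={$,b}  FOLLOW[B]={$,b}  FOLLOW[C]={$,b}

FOLLOW(B) = ["$", "b"]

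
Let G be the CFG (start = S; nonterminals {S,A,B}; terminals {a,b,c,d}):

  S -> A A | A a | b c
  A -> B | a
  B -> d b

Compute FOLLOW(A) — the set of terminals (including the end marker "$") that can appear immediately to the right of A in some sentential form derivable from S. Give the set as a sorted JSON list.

FIRST sets, iterate to fixpoint:
[1]
  A via A→a: +{a}
  B via B→d b: +{d}
  S via S→A A: +{a}
  S via S→b c: +{b}
  FIRST[S]={a,b}  FIRST[A]={a}  FIRST[B]={d}
[2]
  A via A→B: +{d}
  S via S→A A: +{d}
  FIRST[S]={a,b,d}  FIRST[A]={a,d}  FIRST[B]={d}
[3] — fixpoint
  FIRST[S]={a,b,d}  FIRST[A]={a,d}  FIRST[B]={d}

FOLLOW iteration:
FOLLOW(S) := {$}
[1]
  S→A A: FOLLOW(A) ⊇ FIRST(A) = {a,d}; new: +{a,d}
  S→A A: FOLLOW(A) ⊇ FOLLOW(S) ⊇ {$}; new: +{$}
  FOLLOW(S)={$}  FOLLOW(A)={$,a,d}  FOLLOW(B)={}
[2]
  A→B: FOLLOW(B) ⊇ FOLLOW(A) ⊇ {$,a,d}; new: +{$,a,d}
  FOLLOW(S)={$}  FOLLOW(A)={$,a,d}  FOLLOW(B)={$,a,d}
[3] done
  FOLLOW(S)={$}  FOLLOW(A)={$,a,d}  FOLLOW(B)={$,a,d}

FOLLOW(A) = ["$", "a", "d"]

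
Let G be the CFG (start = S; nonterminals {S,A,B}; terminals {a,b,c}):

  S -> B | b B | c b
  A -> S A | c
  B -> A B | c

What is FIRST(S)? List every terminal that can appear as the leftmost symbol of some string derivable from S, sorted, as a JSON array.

FIRST sets, iterate to fixpoint:
[1]
  A via A→c: +{c}
  B via B→A B: +{c}
  S via S→B: +{c}
  S via S→b B: +{b}
  S: {b,c}  A: {c}  B: {c}
[2]
  A via A→S A: +{b}
  B via B→A B: +{b}
  S: {b,c}  A: {b,c}  B: {b,c}
[3] (no change)
  S: {b,c}  A: {b,c}  B: {b,c}

FIRST(S) = ["b", "c"]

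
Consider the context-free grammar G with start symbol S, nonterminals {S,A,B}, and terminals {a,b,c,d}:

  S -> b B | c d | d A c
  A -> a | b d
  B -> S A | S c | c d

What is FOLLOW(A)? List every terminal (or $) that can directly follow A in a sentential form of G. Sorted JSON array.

FIRST sets, iterate to fixpoint:
pass 1:
  A via A→a: +{a}
  A via A→b d: +{b}
  B via B→c d: +{c}
  S via S→b B: +{b}
  S via S→c d: +{c}
  S via S→d A c: +{d}
  FIRST(S)={b,c,d}  FIRST(A)={a,b}  FIRST(B)={c}
pass 2:
  B via B→S A: +{b,d}
  FIRST(S)={b,c,d}  FIRST(A)={a,b}  FIRST(B)={b,c,d}
pass 3: — fixpoint
  FIRST(S)={b,c,d}  FIRST(A)={a,b}  FIRST(B)={b,c,d}

FOLLOW iteration:
FOLLOW(S) := {$}
round 1:
  B→S A: FOLLOW(S) ⊇ FIRST(A) = {a,b}; new: +{a,b}
  B→S c: FOLLOW(S) ⊇ FIRST(c) = {c}; new: +{c}
  S→b B: FOLLOW(B) ⊇ FOLLOW(S) ⊇ {$,a,b,c}; new: +{$,a,b,c}
  S→d A c: FOLLOW(A) ⊇ FIRST(c) = {c}; new: +{c}
  S: {$,a,b,c}  A: {c}  B: {$,a,b,c}
round 2:
  B→S A: FOLLOW(A) ⊇ FOLLOW(B) ⊇ {$,a,b,c}; new: +{$,a,b}
  S: {$,a,b,c}  A: {$,a,b,c}  B: {$,a,b,c}
round 3: done
  S: {$,a,b,c}  A: {$,a,b,c}  B: {$,a,b,c}

FOLLOW(A) = ["$", "a", "b", "c"]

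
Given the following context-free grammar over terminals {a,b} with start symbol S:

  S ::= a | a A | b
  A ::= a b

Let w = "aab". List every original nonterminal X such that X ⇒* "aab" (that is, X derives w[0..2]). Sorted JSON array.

Convert to CNF:
  S -> T0 A | a | b
  A -> T0 T1
  T0 -> a
  T1 -> b

CYK table (by increasing span), restricted to cells inside w[0..2]:
  cell(0,0) a: {S,T0}  orig:{S}
  cell(1,1) a: {S,T0}  orig:{S}
  cell(2,2) b: {S,T1}  orig:{S}
  cell(0,1) aa: ∅
  cell(1,2) ab: {A}
  cell(0,2) aab: {S}

Original NTs in T[0,2] deriving "aab": ["S"]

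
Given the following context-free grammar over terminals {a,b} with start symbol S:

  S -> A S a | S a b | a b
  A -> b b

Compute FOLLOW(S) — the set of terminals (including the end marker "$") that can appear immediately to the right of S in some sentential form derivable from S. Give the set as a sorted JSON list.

FIRST iteration:
[1]
  A via A→b b: +{b}
  S via S→A S a: +{b}
  S via S→a b: +{a}
  S: {a,b}  A: {b}
[2] (no change)
  S: {a,b}  A: {b}

Compute FOLLOW by fixpoint:
seed FOLLOW(S) with $
[1]
  S→A S a: FOLLOW(A) ⊇ FIRST(S) = {a,b}; new: +{a,b}
  S→A S a: FOLLOW(S) ⊇ FIRST(a) = {a}; new: +{a}
  FOLLOW[S]={$,a}  FOLLOW[A]={a,b}
[2] — fixpoint
  FOLLOW[S]={$,a}  FOLLOW[A]={a,b}

FOLLOW(S) = ["$", "a"]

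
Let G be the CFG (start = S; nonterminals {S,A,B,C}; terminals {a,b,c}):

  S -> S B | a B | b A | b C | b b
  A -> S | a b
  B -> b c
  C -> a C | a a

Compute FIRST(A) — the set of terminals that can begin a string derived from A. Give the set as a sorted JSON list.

FIRST iteration:
pass 1:
  A via A→a b: +{a}
  B via B→b c: +{b}
  C via C→a C: +{a}
  S via S→a B: +{a}
  S via S→b A: +{b}
  FIRST[S]={a,b}  FIRST[A]={a}  FIRST[B]={b}  FIRST[C]={a}
pass 2:
  A via A→S: +{b}
  FIRST[S]={a,b}  FIRST[A]={a,b}  FIRST[B]={b}  FIRST[C]={a}
pass 3: — fixpoint
  FIRST[S]={a,b}  FIRST[A]={a,b}  FIRST[B]={b}  FIRST[C]={a}

FIRST(A) = ["a", "b"]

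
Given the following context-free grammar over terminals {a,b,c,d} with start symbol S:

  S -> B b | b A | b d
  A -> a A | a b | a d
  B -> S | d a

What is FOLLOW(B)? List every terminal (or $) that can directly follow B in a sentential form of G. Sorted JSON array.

FIRST sets, iterate to fixpoint:
pass 1:
  A via A→a A: +{a}
  B via B→d a: +{d}
  S via S→B b: +{d}
  S via S→b A: +{b}
  FIRST(S)={b,d}  FIRST(A)={a}  FIRST(B)={d}
pass 2:
  B via B→S: +{b}
  FIRST(S)={b,d}  FIRST(A)={a}  FIRST(B)={b,d}
pass 3: (stable)
  FIRST(S)={b,d}  FIRST(A)={a}  FIRST(B)={b,d}

FOLLOW sets:
initialize: $ ∈ FOLLOW(S)
[1]
  S→B b: FOLLOW(B) ⊇ FIRST(b) = {b}; new: +{b}
  S→b A: FOLLOW(A) ⊇ FOLLOW(S) ⊇ {$}; new: +{$}
  S: {$}  A: {$}  B: {b}
[2]
  B→S: FOLLOW(S) ⊇ FOLLOW(B) ⊇ {b}; new: +{b}
  S→b A: FOLLOW(A) ⊇ FOLLOW(S) ⊇ {$,b}; new: +{b}
  S: {$,b}  A: {$,b}  B: {b}
[3] done
  S: {$,b}  A: {$,b}  B: {b}

FOLLOW(B) = ["b"]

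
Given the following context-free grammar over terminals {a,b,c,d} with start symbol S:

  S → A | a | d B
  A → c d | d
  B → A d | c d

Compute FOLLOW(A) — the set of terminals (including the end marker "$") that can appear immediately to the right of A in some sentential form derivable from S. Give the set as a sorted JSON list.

Compute FIRST by fixpoint:
iter 1:
  A via A→c d: +{c}
  A via A→d: +{d}
  B via B→A d: +{c,d}
  S via S→A: +{c,d}
  S via S→a: +{a}
  FIRST(S)={a,c,d}  FIRST(A)={c,d}  FIRST(B)={c,d}
iter 2: (stable)
  FIRST(S)={a,c,d}  FIRST(A)={c,d}  FIRST(B)={c,d}

FOLLOW iteration:
FOLLOW(S) := {$}
round 1:
  B→A d: FOLLOW(A) ⊇ FIRST(d) = {d}; new: +{d}
  S→A: FOLLOW(A) ⊇ FOLLOW(S) ⊇ {$}; new: +{$}
  S→d B: FOLLOW(B) ⊇ FOLLOW(S) ⊇ {$}; new: +{$}
  FOLLOW(S)={$}  FOLLOW(A)={$,d}  FOLLOW(B)={$}
round 2: (stable)
  FOLLOW(S)={$}  FOLLOW(A)={$,d}  FOLLOW(B)={$}

FOLLOW(A) = ["$", "d"]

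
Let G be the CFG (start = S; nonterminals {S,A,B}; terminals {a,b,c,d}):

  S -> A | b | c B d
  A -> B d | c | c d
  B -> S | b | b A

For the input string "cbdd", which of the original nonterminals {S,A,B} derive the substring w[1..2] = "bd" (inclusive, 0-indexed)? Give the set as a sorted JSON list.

CNF form of G:
  S -> B T0 | T1 T0 | T1 X4 | b | c
  A -> B T0 | T1 T0 | c
  B -> B T0 | T1 T0 | T1 X3 | T2 A | b | c
  T0 -> d
  T1 -> c
  T2 -> b
  X3 -> B T0
  X4 -> B T0

Fill CYK table bottom-up, restricted to cells inside w[1..2]:
  cell(1,1) b: {B,S,T2}  orig:{B,S}
  cell(2,2) d: {T0}  orig:{}
  cell(1,2) bd: {A,B,S,X3,X4}  orig:{A,B,S}

Original NTs in T[1,2] deriving "bd": ["A", "B", "S"]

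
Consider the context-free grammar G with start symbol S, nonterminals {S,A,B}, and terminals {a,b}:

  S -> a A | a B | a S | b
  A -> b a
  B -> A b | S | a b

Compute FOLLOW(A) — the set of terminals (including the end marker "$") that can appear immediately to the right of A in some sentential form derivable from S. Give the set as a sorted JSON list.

FIRST iteration:
[1]
  A via A→b a: +{b}
  B via B→A b: +{b}
  B via B→a b: +{a}
  S via S→a A: +{a}
  S via S→b: +{b}
  S: {a,b}  A: {b}  B: {a,b}
[2] — fixpoint
  S: {a,b}  A: {b}  B: {a,b}

FOLLOW sets:
seed FOLLOW(S) with $
pass 1:
  B→A b: FOLLOW(A) ⊇ FIRST(b) = {b}; new: +{b}
  S→a A: FOLLOW(A) ⊇ FOLLOW(S) ⊇ {$}; new: +{$}
  S→a B: FOLLOW(B) ⊇ FOLLOW(S) ⊇ {$}; new: +{$}
  S: {$}  A: {$,b}  B: {$}
pass 2: (stable)
  S: {$}  A: {$,b}  B: {$}

FOLLOW(A) = ["$", "b"]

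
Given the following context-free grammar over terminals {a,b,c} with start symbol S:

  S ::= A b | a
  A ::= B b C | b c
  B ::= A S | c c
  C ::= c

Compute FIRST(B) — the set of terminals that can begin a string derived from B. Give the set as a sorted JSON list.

FIRST iteration:
[1]
  A via A→b c: +{b}
  B via B→A S: +{b}
  B via B→c c: +{c}
  C via C→c: +{c}
  S via S→A b: +{b}
  S via S→a: +{a}
  FIRST[S]={a,b}  FIRST[A]={b}  FIRST[B]={b,c}  FIRST[C]={c}
[2]
  A via A→B b C: +{c}
  S via S→A b: +{c}
  FIRST[S]={a,b,c}  FIRST[A]={b,c}  FIRST[B]={b,c}  FIRST[C]={c}
[3] done
  FIRST[S]={a,b,c}  FIRST[A]={b,c}  FIRST[B]={b,c}  FIRST[C]={c}

FIRST(B) = ["b", "c"]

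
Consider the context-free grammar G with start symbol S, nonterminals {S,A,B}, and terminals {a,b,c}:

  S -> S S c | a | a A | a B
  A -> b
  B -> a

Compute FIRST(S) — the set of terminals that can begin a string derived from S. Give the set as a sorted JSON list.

FIRST sets, iterate to fixpoint:
[1]
  A via A→b: +{b}
  B via B→a: +{a}
  S via S→a: +{a}
  FIRST[S]={a}  FIRST[A]={b}  FIRST[B]={a}
[2] (no change)
  FIRST[S]={a}  FIRST[A]={b}  FIRST[B]={a}

FIRST(S) = ["a"]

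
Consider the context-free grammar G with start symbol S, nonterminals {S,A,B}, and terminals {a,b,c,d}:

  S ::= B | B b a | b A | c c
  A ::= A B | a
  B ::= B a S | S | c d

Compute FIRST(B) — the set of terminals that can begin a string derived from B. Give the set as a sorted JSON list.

Compute FIRST by fixpoint:
iter 1:
  A via A→a: +{a}
  B via B→c d: +{c}
  S via S→B: +{c}
  S via S→b A: +{b}
  S: {b,c}  A: {a}  B: {c}
iter 2:
  B via B→S: +{b}
  S: {b,c}  A: {a}  B: {b,c}
iter 3: (no change)
  S: {b,c}  A: {a}  B: {b,c}

FIRST(B) = ["b", "c"]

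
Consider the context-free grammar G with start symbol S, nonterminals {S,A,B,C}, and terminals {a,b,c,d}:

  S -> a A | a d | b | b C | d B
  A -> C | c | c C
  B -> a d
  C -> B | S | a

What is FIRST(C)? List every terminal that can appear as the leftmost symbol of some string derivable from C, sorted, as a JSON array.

FIRST iteration:
pass 1:
  A via A→c: +{c}
  B via B→a d: +{a}
  C via C→B: +{a}
  S via S→a A: +{a}
  S via S→b: +{b}
  S via S→d B: +{d}
  FIRST[S]={a,b,d}  FIRST[A]={c}  FIRST[B]={a}  FIRST[C]={a}
pass 2:
  A via A→C: +{a}
  C via C→S: +{b,d}
  FIRST[S]={a,b,d}  FIRST[A]={a,c}  FIRST[B]={a}  FIRST[C]={a,b,d}
pass 3:
  A via A→C: +{b,d}
  FIRST[S]={a,b,d}  FIRST[A]={a,b,c,d}  FIRST[B]={a}  FIRST[C]={a,b,d}
pass 4: (stable)
  FIRST[S]={a,b,d}  FIRST[A]={a,b,c,d}  FIRST[B]={a}  FIRST[C]={a,b,d}

FIRST(C) = ["a", "b", "d"]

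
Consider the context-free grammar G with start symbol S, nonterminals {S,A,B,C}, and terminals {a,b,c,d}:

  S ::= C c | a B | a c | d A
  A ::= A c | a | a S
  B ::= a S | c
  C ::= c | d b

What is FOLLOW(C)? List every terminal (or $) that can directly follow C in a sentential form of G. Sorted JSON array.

FIRST iteration:
round 1:
  A via A→a: +{a}
  B via B→a S: +{a}
  B via B→c: +{c}
  C via C→c: +{c}
  C via C→d b: +{d}
  S via S→C c: +{c,d}
  S via S→a B: +{a}
  FIRST[S]={a,c,d}  FIRST[A]={a}  FIRST[B]={a,c}  FIRST[C]={c,d}
round 2: (stable)
  FIRST[S]={a,c,d}  FIRST[A]={a}  FIRST[B]={a,c}  FIRST[C]={c,d}

FOLLOW iteration:
FOLLOW(S) := {$}
pass 1:
  A→A c: FOLLOW(A) ⊇ FIRST(c) = {c}; new: +{c}
  A→a S: FOLLOW(S) ⊇ FOLLOW(A) ⊇ {c}; new: +{c}
  S→C c: FOLLOW(C) ⊇ FIRST(c) = {c}; new: +{c}
  S→a B: FOLLOW(B) ⊇ FOLLOW(S) ⊇ {$,c}; new: +{$,c}
  S→d A: FOLLOW(A) ⊇ FOLLOW(S) ⊇ {$,c}; new: +{$}
  S: {$,c}  A: {$,c}  B: {$,c}  C: {c}
pass 2: done
  S: {$,c}  A: {$,c}  B: {$,c}  C: {c}

FOLLOW(C) = ["c"]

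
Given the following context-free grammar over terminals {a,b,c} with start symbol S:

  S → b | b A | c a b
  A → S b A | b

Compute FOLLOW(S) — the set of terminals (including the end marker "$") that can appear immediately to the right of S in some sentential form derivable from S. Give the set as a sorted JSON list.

Compute FIRST by fixpoint:
pass 1:
  A via A→b: +{b}
  S via S→b: +{b}
  S via S→c a b: +{c}
  S: {b,c}  A: {b}
pass 2:
  A via A→S b A: +{c}
  S: {b,c}  A: {b,c}
pass 3: — fixpoint
  S: {b,c}  A: {b,c}

FOLLOW sets:
initialize: $ ∈ FOLLOW(S)
pass 1:
  A→S b A: FOLLOW(S) ⊇ FIRST(b) = {b}; new: +{b}
  S→b A: FOLLOW(A) ⊇ FOLLOW(S) ⊇ {$,b}; new: +{$,b}
  FOLLOW(S)={$,b}  FOLLOW(A)={$,b}
pass 2: done
  FOLLOW(S)={$,b}  FOLLOW(A)={$,b}

FOLLOW(S) = ["$", "b"]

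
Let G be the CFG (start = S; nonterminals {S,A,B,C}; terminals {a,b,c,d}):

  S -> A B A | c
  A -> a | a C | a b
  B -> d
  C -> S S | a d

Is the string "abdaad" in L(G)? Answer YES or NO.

Convert to CNF:
  S -> A X3 | c
  A -> T0 C | T0 T1 | a
  B -> d
  C -> S S | T0 T2
  T0 -> a
  T1 -> b
  T2 -> d
  X3 -> B A

CYK table (by increasing span):
  T[0,0] 'a' = {A,T0}  orig:{A}
  T[1,1] 'b' = {T1}  orig:{}
  T[2,2] 'd' = {B,T2}  orig:{B}
  T[3,3] 'a' = {A,T0}  orig:{A}
  T[4,4] 'a' = {A,T0}  orig:{A}
  T[5,5] 'd' = {B,T2}  orig:{B}
  T[0,1] 'ab' = {A}
  T[1,2] 'bd' = ∅
  T[2,3] 'da' = {X3}  orig:{}
  T[3,4] 'aa' = ∅
  T[4,5] 'ad' = {C}
  T[0,2] 'abd' = ∅
  T[1,3] 'bda' = ∅
  T[2,4] 'daa' = ∅
  T[3,5] 'aad' = {A}
  T[0,3] 'abda' = {S}
  T[1,4] 'bdaa' = ∅
  T[2,5] 'daad' = {X3}  orig:{}
  T[0,4] 'abdaa' = ∅
  T[1,5] 'bdaad' = ∅
  T[0,5] 'abdaad' = {S}

S ∈ T[0,5] ⇒ YES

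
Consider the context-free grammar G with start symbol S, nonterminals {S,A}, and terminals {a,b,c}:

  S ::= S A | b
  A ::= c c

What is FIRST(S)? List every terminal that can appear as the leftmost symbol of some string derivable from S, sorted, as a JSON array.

Compute FIRST by fixpoint:
pass 1:
  A via A→c c: +{c}
  S via S→b: +{b}
  FIRST[S]={b}  FIRST[A]={c}
pass 2: (stable)
  FIRST[S]={b}  FIRST[A]={c}

FIRST(S) = ["b"]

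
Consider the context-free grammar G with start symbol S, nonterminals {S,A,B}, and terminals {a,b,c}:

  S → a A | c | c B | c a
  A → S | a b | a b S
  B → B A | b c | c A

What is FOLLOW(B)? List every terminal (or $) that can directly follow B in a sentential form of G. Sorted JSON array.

Compute FIRST by fixpoint:
pass 1:
  A via A→a b: +{a}
  B via B→b c: +{b}
  B via B→c A: +{c}
  S via S→a A: +{a}
  S via S→c: +{c}
  FIRST(S)={a,c}  FIRST(A)={a}  FIRST(B)={b,c}
pass 2:
  A via A→S: +{c}
  FIRST(S)={a,c}  FIRST(A)={a,c}  FIRST(B)={b,c}
pass 3: (stable)
  FIRST(S)={a,c}  FIRST(A)={a,c}  FIRST(B)={b,c}

FOLLOW iteration:
FOLLOW(S) := {$}
round 1:
  B→B A: FOLLOW(B) ⊇ FIRST(A) = {a,c}; new: +{a,c}
  B→B A: FOLLOW(A) ⊇ FOLLOW(B) ⊇ {a,c}; new: +{a,c}
  S→a A: FOLLOW(A) ⊇ FOLLOW(S) ⊇ {$}; new: +{$}
  S→c B: FOLLOW(B) ⊇ FOLLOW(S) ⊇ {$}; new: +{$}
  FOLLOW(S)={$}  FOLLOW(A)={$,a,c}  FOLLOW(B)={$,a,c}
round 2:
  A→S: FOLLOW(S) ⊇ FOLLOW(A) ⊇ {$,a,c}; new: +{a,c}
  FOLLOW(S)={$,a,c}  FOLLOW(A)={$,a,c}  FOLLOW(B)={$,a,c}
round 3: (no change)
  FOLLOW(S)={$,a,c}  FOLLOW(A)={$,a,c}  FOLLOW(B)={$,a,c}

FOLLOW(B) = ["$", "a", "c"]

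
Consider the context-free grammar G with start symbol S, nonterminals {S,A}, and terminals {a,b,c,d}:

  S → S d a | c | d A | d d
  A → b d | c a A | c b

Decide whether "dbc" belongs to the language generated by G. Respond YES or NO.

Convert to CNF:
  S -> S X5 | T1 A | T1 T1 | c
  A -> T0 T1 | T2 T0 | T2 X4
  T0 -> b
  T1 -> d
  T2 -> c
  T3 -> a
  X4 -> T3 A
  X5 -> T1 T3

CYK fill:
  cell(0,0) d: {T1}  orig:{}
  cell(1,1) b: {T0}  orig:{}
  cell(2,2) c: {S,T2}  orig:{S}
  cell(0,1) db: ∅
  cell(1,2) bc: ∅
  cell(0,2) dbc: ∅

S ∉ T[0,2] ⇒ NO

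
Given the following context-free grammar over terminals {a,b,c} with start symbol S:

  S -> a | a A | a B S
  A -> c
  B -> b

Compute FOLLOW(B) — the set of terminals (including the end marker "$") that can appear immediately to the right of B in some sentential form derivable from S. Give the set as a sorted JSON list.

FIRST sets, iterate to fixpoint:
pass 1:
  A via A→c: +{c}
  B via B→b: +{b}
  S via S→a: +{a}
  FIRST[S]={a}  FIRST[A]={c}  FIRST[B]={b}
pass 2: (stable)
  FIRST[S]={a}  FIRST[A]={c}  FIRST[B]={b}

Compute FOLLOW by fixpoint:
seed FOLLOW(S) with $
iter 1:
  S→a A: FOLLOW(A) ⊇ FOLLOW(S) ⊇ {$}; new: +{$}
  S→a B S: FOLLOW(B) ⊇ FIRST(S) = {a}; new: +{a}
  S: {$}  A: {$}  B: {a}
iter 2: (no change)
  S: {$}  A: {$}  B: {a}

FOLLOW(B) = ["a"]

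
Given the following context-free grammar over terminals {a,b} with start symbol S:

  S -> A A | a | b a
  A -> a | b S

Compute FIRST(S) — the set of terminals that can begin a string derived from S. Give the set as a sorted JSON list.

Compute FIRST by fixpoint:
round 1:
  A via A→a: +{a}
  A via A→b S: +{b}
  S via S→A A: +{a,b}
  FIRST[S]={a,b}  FIRST[A]={a,b}
round 2: done
  FIRST[S]={a,b}  FIRST[A]={a,b}

FIRST(S) = ["a", "b"]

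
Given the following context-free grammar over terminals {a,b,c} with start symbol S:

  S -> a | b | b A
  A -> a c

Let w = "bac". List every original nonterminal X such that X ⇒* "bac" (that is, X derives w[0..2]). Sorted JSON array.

CNF form of G:
  S -> T2 A | a | b
  A -> T0 T1
  T0 -> a
  T1 -> c
  T2 -> b

Fill CYK table bottom-up — only the sub-triangle for w[0..2]:
  T[0,0] 'b' = {S,T2}  orig:{S}
  T[1,1] 'a' = {S,T0}  orig:{S}
  T[2,2] 'c' = {T1}  orig:{}
  T[0,1] 'ba' = ∅
  T[1,2] 'ac' = {A}
  T[0,2] 'bac' = {S}

Original NTs in T[0,2] deriving "bac": ["S"]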